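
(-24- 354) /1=-378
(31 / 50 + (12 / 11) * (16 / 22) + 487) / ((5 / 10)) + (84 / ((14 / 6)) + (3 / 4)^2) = 49048041 / 48400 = 1013.39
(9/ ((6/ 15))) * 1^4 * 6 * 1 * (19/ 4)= 2565/ 4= 641.25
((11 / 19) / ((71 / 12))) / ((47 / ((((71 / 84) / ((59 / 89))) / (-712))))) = -11 / 2950472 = -0.00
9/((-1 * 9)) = -1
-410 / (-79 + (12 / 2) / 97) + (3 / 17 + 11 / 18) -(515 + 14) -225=-1752638711 / 2343042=-748.02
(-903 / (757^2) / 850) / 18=-301 / 2922549900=-0.00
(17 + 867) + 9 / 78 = 22987 / 26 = 884.12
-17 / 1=-17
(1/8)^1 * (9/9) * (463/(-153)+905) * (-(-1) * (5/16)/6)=345005/58752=5.87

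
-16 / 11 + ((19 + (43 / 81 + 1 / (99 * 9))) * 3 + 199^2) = 3926156 / 99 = 39658.14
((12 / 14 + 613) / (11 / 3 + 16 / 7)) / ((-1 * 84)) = -4297 / 3500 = -1.23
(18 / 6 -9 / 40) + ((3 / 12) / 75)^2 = 249751 / 90000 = 2.78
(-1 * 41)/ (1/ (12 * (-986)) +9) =-485112/ 106487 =-4.56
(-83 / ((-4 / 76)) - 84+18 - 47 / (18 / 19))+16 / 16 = 26323 / 18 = 1462.39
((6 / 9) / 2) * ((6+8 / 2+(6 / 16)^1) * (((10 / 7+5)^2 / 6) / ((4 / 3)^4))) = 1512675 / 200704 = 7.54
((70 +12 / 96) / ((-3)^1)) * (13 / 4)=-2431 / 32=-75.97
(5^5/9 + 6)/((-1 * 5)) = -3179/45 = -70.64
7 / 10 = 0.70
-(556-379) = -177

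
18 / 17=1.06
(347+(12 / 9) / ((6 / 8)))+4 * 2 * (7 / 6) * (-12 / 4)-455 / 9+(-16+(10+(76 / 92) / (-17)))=929627 / 3519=264.17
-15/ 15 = -1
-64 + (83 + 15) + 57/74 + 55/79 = 207337/5846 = 35.47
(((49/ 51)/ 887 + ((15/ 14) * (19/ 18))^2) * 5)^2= 463782948889693225/ 11320411833835776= 40.97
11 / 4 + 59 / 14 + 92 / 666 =66223 / 9324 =7.10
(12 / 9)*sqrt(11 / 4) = 2*sqrt(11) / 3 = 2.21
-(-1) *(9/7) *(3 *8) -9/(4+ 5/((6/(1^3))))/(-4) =12717/406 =31.32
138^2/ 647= 19044/ 647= 29.43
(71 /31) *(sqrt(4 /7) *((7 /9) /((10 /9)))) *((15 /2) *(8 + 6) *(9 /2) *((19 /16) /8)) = 254961 *sqrt(7) /7936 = 85.00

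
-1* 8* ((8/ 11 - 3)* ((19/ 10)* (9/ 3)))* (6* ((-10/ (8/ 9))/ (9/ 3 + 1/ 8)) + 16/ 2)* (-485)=7519440/ 11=683585.45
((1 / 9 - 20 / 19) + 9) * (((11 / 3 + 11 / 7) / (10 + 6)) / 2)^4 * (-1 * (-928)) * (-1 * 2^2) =-182838638125 / 8513600256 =-21.48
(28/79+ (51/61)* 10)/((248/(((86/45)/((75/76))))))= 34312366/504187875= 0.07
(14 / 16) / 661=7 / 5288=0.00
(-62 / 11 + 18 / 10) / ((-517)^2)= -211 / 14700895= -0.00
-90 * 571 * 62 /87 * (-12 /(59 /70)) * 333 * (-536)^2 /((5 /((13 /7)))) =31701328273704960 /1711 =18527953403684.96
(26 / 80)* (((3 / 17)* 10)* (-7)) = -273 / 68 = -4.01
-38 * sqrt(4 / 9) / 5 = -76 / 15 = -5.07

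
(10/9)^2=100/81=1.23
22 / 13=1.69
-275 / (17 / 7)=-1925 / 17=-113.24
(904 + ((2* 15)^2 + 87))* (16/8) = 3782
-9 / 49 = -0.18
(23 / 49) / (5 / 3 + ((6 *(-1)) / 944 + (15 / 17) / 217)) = 17163336 / 60858553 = 0.28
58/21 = 2.76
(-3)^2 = 9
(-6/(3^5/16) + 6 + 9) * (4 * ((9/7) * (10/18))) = 3380/81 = 41.73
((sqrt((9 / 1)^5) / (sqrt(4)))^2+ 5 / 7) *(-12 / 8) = -1240089 / 56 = -22144.45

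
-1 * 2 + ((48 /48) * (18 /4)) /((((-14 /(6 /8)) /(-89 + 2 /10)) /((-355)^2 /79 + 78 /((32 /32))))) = 396142319 /11060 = 35817.57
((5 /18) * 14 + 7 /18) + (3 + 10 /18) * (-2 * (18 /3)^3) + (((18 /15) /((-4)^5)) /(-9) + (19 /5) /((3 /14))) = -34882301 /23040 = -1513.99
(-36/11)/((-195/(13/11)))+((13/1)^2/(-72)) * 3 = -101957/14520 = -7.02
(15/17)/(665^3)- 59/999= -58992369778/998870854275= -0.06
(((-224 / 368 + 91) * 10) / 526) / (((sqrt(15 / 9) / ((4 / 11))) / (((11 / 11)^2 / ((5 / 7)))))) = 5292 * sqrt(15) / 30245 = 0.68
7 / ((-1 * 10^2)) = -7 / 100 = -0.07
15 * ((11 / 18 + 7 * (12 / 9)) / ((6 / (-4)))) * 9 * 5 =-4475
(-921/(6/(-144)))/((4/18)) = 99468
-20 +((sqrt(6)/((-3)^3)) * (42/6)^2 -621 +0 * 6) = -641 -49 * sqrt(6)/27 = -645.45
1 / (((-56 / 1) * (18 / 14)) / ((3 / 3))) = -1 / 72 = -0.01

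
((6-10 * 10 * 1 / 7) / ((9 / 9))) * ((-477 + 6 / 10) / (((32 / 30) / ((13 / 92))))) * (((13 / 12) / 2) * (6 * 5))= 87556365 / 10304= 8497.32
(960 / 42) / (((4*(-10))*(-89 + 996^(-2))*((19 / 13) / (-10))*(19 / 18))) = -0.04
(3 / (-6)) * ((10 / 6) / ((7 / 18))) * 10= -150 / 7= -21.43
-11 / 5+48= 229 / 5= 45.80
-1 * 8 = -8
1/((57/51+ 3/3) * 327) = 17/11772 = 0.00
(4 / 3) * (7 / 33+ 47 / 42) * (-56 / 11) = -3280 / 363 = -9.04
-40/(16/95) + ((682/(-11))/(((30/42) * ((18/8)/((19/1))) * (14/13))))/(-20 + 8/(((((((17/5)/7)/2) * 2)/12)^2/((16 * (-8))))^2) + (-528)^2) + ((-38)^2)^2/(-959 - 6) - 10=-8530672081803300929479/3542251475282546214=-2408.26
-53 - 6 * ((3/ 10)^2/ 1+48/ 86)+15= -41.89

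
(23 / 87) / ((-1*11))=-23 / 957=-0.02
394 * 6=2364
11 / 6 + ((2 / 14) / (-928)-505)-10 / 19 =-186503465 / 370272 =-503.69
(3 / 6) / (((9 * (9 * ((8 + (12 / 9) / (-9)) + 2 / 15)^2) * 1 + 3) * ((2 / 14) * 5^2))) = 0.00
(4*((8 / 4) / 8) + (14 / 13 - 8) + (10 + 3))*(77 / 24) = 1771 / 78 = 22.71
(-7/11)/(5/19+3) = -133/682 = -0.20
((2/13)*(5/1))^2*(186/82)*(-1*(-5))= 6.71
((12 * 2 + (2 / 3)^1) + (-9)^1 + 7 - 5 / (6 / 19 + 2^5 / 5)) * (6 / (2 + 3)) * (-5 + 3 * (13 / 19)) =-2349704 / 30305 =-77.54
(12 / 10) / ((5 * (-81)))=-2 / 675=-0.00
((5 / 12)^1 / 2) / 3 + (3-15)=-859 / 72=-11.93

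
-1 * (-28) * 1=28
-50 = -50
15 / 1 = 15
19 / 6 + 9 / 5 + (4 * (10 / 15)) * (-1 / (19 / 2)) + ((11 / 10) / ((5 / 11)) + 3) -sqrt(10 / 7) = 14401 / 1425 -sqrt(70) / 7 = 8.91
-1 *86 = -86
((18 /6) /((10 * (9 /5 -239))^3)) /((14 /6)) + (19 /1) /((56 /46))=1458026776135 /93420479936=15.61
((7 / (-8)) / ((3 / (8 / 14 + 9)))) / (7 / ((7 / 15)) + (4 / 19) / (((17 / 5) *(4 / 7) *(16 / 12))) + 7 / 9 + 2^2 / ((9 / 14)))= -21641 / 171174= -0.13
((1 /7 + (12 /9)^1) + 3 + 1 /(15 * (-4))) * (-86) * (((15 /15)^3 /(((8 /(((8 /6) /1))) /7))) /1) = -80539 /180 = -447.44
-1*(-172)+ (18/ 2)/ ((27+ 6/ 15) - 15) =10709/ 62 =172.73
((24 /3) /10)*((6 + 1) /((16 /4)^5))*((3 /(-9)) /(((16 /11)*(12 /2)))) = -77 /368640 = -0.00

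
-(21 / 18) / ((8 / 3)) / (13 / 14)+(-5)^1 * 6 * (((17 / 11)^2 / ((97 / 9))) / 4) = -2603893 / 1220648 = -2.13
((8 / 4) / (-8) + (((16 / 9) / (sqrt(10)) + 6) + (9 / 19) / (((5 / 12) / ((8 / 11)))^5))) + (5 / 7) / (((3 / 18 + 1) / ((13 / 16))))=8*sqrt(10) / 45 + 52184674024453 / 3748462025000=14.48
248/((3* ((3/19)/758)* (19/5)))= 939920/9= 104435.56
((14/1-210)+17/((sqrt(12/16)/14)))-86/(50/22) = -5846/25+476 * sqrt(3)/3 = 40.98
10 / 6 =5 / 3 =1.67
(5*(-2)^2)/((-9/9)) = -20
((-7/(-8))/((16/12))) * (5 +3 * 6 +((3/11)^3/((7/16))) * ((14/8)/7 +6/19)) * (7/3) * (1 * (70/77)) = 142666055/4450864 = 32.05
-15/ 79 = -0.19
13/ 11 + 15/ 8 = 269/ 88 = 3.06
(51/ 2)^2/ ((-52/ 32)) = -5202/ 13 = -400.15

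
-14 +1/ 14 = -195/ 14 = -13.93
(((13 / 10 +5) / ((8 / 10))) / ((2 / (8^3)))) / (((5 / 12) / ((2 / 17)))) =48384 / 85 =569.22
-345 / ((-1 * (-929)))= -345 / 929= -0.37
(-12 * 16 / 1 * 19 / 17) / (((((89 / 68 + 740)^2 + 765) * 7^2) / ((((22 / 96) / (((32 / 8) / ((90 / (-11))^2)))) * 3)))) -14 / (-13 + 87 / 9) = 3200194668831 / 761967723055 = 4.20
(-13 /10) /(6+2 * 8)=-13 /220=-0.06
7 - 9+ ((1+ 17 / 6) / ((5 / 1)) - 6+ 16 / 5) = -121 / 30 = -4.03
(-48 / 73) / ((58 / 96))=-2304 / 2117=-1.09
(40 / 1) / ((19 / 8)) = 320 / 19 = 16.84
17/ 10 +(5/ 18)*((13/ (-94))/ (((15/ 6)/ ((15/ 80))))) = 38287/ 22560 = 1.70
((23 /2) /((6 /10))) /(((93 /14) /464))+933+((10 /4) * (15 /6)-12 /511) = 1299093221 /570276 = 2278.01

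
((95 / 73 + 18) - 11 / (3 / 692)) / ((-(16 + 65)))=551449 / 17739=31.09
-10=-10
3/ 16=0.19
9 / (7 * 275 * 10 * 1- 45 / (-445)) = 801 / 1713259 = 0.00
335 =335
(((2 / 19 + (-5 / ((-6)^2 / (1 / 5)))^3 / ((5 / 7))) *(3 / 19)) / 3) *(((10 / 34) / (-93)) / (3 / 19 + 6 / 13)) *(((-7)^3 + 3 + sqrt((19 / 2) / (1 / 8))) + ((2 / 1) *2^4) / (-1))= 6063551 / 576423216- 6063551 *sqrt(19) / 107214718176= 0.01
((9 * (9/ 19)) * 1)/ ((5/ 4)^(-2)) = 2025/ 304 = 6.66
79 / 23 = 3.43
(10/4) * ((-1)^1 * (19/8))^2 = 1805/128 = 14.10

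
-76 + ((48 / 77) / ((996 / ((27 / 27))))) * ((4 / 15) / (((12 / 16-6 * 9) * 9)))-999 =-197556195439 / 183773205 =-1075.00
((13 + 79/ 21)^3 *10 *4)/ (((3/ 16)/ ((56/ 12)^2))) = 111652372480/ 5103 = 21879751.61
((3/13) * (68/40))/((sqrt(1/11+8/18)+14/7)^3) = 55483461/524596891 - 18797427 * sqrt(583)/5245968910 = 0.02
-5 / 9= -0.56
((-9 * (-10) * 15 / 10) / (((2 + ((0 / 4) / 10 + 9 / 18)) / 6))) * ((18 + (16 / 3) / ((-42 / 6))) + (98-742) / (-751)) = 30821688 / 5257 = 5862.98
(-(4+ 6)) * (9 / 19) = -90 / 19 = -4.74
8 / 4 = 2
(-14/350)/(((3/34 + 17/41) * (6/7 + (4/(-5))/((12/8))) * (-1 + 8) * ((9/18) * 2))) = -123/3505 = -0.04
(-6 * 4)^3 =-13824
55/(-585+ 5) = -11/116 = -0.09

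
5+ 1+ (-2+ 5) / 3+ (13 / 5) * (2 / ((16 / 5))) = 69 / 8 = 8.62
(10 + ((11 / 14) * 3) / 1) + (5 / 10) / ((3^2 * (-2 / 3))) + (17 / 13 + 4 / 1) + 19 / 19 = 20291 / 1092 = 18.58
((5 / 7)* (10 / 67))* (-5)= -250 / 469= -0.53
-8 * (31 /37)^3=-238328 /50653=-4.71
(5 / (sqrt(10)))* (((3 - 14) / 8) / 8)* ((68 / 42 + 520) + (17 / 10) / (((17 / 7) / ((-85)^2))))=-2577553* sqrt(10) / 5376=-1516.17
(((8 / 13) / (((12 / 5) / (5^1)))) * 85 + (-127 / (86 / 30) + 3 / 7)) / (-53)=-764216 / 622167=-1.23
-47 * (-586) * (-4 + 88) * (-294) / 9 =-75575248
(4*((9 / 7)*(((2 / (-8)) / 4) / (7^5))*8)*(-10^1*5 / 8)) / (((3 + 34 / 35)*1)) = 1125 / 4672346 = 0.00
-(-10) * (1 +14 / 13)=270 / 13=20.77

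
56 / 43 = 1.30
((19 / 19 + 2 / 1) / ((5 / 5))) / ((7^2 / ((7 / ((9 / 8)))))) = 8 / 21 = 0.38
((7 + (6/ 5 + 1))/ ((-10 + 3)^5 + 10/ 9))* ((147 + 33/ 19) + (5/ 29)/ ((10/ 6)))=-33952554/ 416702015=-0.08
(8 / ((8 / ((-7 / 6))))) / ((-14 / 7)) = 7 / 12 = 0.58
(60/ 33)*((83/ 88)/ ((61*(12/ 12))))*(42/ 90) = 0.01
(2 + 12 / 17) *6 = 276 / 17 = 16.24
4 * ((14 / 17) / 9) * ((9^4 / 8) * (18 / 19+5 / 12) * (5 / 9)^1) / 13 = 293895 / 16796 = 17.50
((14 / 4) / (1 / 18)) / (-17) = -63 / 17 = -3.71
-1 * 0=0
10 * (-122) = -1220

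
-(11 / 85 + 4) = -351 / 85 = -4.13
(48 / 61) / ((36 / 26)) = 104 / 183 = 0.57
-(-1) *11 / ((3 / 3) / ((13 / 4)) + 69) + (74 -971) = -808054 / 901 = -896.84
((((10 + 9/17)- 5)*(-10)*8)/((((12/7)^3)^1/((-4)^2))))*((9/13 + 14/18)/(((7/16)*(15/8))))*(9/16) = -25351424/17901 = -1416.20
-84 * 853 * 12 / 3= -286608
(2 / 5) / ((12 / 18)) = 3 / 5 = 0.60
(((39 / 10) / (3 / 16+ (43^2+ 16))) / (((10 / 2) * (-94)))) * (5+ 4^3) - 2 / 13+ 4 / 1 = 1753136318 / 455851825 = 3.85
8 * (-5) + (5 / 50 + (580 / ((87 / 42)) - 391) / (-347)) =-137343 / 3470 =-39.58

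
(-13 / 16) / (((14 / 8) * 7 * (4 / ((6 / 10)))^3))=-351 / 1568000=-0.00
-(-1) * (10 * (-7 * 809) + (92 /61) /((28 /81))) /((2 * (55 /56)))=-96716588 /3355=-28827.60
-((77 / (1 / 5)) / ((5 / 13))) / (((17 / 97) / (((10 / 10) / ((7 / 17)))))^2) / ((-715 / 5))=9409 / 7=1344.14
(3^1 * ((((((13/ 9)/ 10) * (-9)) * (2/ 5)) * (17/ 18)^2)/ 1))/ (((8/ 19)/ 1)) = -71383/ 21600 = -3.30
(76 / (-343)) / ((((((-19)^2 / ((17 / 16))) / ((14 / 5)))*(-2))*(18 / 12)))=0.00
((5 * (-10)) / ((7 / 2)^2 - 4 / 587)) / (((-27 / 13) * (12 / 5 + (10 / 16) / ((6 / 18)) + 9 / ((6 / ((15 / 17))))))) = 61048000 / 173816199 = 0.35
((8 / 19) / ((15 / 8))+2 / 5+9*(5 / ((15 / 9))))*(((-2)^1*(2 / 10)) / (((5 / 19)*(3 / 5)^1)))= -15746 / 225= -69.98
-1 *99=-99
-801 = -801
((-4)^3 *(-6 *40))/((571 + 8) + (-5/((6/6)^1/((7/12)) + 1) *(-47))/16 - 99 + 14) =1556480/50607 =30.76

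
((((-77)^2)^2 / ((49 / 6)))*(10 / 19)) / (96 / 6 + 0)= 10761135 / 76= 141593.88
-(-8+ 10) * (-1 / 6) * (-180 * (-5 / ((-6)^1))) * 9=-450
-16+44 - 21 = 7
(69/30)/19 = 23/190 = 0.12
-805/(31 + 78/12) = -322/15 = -21.47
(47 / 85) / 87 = 47 / 7395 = 0.01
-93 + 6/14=-648/7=-92.57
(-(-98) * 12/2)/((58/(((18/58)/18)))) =147/841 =0.17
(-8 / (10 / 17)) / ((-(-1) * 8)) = -17 / 10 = -1.70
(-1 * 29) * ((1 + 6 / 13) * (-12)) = 6612 / 13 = 508.62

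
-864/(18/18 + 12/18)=-2592/5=-518.40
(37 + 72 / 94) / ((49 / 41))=72775 / 2303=31.60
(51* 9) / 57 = 153 / 19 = 8.05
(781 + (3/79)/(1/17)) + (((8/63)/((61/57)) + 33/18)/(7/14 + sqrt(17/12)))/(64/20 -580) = 781.64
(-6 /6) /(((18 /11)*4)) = -11 /72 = -0.15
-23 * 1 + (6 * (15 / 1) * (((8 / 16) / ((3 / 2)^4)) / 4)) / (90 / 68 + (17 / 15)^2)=-22.15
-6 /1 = -6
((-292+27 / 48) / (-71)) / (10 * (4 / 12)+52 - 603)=-0.01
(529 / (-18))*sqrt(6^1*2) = -529*sqrt(3) / 9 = -101.81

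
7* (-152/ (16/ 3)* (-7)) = 2793/ 2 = 1396.50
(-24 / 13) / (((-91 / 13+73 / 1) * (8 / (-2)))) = 1 / 143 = 0.01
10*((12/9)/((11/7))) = 8.48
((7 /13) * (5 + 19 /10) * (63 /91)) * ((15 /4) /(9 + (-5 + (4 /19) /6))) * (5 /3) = 10773 /2704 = 3.98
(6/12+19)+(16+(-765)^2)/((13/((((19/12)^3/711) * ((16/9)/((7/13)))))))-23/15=20505421781/24188220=847.74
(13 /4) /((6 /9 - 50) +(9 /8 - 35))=-78 /1997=-0.04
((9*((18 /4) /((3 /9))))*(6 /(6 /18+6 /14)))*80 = 76545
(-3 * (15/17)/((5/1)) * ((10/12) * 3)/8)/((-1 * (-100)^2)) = 9/544000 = 0.00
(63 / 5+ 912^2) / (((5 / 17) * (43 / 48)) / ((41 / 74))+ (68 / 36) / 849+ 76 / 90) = 177190006795128 / 281673797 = 629061.02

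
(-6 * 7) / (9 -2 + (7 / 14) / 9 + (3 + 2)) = -108 / 31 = -3.48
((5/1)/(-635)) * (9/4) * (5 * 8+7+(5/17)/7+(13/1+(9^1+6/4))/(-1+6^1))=-554157/604520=-0.92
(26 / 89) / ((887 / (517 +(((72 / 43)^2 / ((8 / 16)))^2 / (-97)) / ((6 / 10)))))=4453027600034 / 26179369512271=0.17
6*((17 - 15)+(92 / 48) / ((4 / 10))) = 163 / 4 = 40.75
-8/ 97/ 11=-8/ 1067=-0.01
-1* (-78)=78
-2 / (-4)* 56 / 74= 0.38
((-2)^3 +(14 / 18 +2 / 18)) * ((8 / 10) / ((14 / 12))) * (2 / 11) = -1024 / 1155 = -0.89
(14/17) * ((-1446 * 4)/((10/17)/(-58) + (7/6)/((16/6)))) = -37572864/3371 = -11145.91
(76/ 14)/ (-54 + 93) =38/ 273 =0.14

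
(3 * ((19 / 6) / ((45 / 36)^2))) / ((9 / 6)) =4.05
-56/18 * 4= -112/9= -12.44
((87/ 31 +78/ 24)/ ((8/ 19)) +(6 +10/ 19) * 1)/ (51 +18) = 131373/ 433504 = 0.30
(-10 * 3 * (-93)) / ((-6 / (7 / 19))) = -3255 / 19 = -171.32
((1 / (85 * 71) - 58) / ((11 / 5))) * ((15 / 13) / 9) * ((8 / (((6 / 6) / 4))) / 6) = -18.03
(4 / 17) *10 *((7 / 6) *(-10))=-27.45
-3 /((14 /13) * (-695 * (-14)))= -39 /136220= -0.00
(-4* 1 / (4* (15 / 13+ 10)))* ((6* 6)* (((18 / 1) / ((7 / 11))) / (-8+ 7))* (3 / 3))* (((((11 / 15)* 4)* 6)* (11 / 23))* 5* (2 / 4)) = 1921.16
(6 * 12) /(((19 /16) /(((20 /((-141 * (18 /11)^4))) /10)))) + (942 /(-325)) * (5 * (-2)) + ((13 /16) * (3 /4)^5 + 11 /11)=62515265193481 /2079857295360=30.06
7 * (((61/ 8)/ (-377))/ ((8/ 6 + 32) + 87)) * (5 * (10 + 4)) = -44835/ 544388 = -0.08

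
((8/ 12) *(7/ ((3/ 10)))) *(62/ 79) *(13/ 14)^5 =57550415/ 6828444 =8.43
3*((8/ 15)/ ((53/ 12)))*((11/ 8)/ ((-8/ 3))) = -99/ 530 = -0.19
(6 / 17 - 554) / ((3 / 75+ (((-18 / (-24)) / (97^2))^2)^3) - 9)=668717496492959995778757211340800 / 10822253406906891899385921750463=61.79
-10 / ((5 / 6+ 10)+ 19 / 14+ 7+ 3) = -105 / 233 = -0.45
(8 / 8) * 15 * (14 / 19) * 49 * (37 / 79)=380730 / 1501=253.65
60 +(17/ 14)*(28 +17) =1605/ 14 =114.64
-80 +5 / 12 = -955 / 12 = -79.58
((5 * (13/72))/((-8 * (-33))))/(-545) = -13/2071872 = -0.00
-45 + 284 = 239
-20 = -20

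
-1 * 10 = -10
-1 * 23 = -23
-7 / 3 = -2.33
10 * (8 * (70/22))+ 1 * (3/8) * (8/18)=16811/66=254.71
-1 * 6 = -6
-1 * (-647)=647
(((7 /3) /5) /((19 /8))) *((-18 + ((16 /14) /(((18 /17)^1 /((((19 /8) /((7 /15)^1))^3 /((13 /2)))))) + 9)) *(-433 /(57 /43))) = -159797176501 /193163880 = -827.26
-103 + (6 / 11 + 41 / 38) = -42375 / 418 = -101.38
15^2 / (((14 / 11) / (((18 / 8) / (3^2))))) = 2475 / 56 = 44.20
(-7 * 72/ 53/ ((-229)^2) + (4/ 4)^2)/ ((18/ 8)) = 11115476/ 25014357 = 0.44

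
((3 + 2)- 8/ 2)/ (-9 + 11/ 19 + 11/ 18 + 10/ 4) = -171/ 908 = -0.19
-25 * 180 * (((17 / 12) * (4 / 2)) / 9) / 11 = -4250 / 33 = -128.79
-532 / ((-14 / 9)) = 342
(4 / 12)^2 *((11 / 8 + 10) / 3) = 91 / 216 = 0.42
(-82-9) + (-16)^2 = 165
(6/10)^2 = 9/25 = 0.36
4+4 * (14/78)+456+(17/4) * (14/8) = 292129/624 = 468.16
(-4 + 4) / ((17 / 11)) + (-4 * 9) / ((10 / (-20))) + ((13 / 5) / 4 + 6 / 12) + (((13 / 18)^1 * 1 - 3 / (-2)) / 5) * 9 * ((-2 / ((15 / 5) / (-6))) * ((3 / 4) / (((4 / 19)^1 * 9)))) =4769 / 60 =79.48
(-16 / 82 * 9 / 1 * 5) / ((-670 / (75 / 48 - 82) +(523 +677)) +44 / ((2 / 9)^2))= -463320 / 110775317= -0.00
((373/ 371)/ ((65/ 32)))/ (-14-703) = -11936/ 17290455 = -0.00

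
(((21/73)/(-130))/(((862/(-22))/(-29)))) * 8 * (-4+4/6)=17864/409019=0.04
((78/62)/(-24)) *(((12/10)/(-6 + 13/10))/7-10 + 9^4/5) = -27846767/407960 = -68.26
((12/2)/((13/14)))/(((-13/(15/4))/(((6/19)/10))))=-189/3211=-0.06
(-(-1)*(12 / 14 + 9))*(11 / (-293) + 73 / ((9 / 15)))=2458976 / 2051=1198.92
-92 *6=-552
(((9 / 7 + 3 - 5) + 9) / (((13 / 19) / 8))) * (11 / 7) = 96976 / 637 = 152.24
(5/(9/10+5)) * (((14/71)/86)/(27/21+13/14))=4900/5583937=0.00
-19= -19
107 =107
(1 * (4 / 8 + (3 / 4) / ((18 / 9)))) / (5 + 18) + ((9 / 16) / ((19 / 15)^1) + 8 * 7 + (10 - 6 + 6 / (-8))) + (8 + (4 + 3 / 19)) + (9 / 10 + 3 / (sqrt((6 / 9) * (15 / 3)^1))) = 74.43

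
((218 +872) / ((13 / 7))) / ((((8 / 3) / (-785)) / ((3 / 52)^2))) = -80858925 / 140608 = -575.07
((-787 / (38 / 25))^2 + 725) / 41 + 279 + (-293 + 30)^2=4499751917 / 59204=76004.19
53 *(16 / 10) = 424 / 5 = 84.80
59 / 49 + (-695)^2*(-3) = -71004616 / 49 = -1449073.80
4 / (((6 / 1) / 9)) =6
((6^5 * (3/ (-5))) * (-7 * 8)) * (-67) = -87526656/ 5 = -17505331.20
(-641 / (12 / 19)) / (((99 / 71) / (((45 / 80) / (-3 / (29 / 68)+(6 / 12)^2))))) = 25076561 / 415536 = 60.35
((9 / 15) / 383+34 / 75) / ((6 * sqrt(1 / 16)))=26134 / 86175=0.30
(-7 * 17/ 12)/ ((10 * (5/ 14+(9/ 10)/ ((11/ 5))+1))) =-539/ 960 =-0.56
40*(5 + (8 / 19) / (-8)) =3760 / 19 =197.89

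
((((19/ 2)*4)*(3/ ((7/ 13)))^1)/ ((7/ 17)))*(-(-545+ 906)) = -185612.94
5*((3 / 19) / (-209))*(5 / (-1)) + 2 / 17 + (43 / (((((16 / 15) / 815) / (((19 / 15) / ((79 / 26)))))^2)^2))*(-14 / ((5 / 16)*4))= -6673651865270490948876713451 / 1346254396450304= -4957199681477.02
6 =6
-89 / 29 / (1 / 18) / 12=-4.60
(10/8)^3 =125/64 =1.95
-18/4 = -4.50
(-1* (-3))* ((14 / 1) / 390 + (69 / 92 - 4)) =-2507 / 260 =-9.64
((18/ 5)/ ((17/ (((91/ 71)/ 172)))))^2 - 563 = -151656086325539/ 269371380100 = -563.00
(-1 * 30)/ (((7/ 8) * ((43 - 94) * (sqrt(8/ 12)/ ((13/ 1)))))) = 520 * sqrt(6)/ 119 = 10.70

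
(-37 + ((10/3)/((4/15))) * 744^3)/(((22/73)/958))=180006086507821/11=16364189682529.18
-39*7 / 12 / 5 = -4.55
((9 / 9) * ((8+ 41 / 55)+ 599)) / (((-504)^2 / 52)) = 8047 / 64680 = 0.12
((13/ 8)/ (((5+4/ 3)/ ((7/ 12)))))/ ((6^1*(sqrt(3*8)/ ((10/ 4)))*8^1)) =455*sqrt(6)/ 700416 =0.00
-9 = -9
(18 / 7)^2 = 324 / 49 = 6.61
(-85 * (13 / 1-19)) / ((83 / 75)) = 38250 / 83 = 460.84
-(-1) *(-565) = -565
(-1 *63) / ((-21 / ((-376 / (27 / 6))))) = -752 / 3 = -250.67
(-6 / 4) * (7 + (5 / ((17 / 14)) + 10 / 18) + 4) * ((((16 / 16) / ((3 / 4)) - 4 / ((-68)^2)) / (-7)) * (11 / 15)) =60946369 / 18571140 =3.28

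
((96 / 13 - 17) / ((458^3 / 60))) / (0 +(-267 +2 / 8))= 0.00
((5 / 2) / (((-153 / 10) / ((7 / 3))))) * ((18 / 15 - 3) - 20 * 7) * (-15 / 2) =-124075 / 306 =-405.47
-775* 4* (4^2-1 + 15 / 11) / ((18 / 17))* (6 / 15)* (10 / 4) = -527000 / 11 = -47909.09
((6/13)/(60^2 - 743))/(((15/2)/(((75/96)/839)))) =5/249290392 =0.00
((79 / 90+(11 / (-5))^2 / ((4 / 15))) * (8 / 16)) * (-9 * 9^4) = -4494285 / 8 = -561785.62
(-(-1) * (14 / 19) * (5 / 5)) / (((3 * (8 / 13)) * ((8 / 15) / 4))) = 455 / 152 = 2.99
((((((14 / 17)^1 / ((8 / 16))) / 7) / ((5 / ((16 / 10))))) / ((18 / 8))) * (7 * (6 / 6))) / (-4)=-224 / 3825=-0.06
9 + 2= 11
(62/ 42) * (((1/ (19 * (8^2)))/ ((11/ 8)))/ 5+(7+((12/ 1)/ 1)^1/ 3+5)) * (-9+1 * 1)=-1382197/ 7315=-188.95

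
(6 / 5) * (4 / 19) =0.25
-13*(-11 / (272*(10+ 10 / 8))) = 143 / 3060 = 0.05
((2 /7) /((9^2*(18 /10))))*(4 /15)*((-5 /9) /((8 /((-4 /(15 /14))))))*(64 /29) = 512 /1712421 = 0.00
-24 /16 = -3 /2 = -1.50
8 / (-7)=-8 / 7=-1.14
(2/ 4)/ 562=1/ 1124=0.00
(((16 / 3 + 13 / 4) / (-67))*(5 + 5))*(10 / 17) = -2575 / 3417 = -0.75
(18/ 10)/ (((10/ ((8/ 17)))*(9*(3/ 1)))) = 4/ 1275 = 0.00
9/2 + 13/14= 5.43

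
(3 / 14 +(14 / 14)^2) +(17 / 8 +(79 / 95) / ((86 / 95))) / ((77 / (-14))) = 8753 / 13244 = 0.66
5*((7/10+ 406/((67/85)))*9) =3110121/134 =23209.86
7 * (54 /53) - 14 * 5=-3332 /53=-62.87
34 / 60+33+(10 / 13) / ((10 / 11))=13421 / 390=34.41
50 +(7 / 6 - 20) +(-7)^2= 481 / 6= 80.17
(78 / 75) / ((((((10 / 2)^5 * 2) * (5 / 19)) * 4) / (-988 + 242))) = -92131 / 781250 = -0.12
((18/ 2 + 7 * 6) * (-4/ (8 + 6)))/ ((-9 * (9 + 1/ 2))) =68/ 399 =0.17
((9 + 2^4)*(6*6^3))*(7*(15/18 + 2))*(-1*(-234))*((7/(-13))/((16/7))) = -35423325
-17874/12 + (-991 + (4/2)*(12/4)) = -4949/2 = -2474.50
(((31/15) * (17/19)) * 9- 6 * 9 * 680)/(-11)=3336.67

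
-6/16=-3/8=-0.38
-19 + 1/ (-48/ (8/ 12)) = -1369/ 72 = -19.01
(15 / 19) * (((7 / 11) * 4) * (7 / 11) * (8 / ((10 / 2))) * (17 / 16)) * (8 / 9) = 1.93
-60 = -60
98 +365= 463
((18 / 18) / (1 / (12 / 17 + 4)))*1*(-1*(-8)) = 640 / 17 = 37.65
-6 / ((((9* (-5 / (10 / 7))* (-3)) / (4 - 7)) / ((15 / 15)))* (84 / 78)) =26 / 147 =0.18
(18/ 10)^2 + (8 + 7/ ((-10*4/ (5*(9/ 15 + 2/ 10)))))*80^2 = 1168081/ 25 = 46723.24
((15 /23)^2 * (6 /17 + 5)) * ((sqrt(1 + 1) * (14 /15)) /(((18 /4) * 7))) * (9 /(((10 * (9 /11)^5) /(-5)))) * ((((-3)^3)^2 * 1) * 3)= -146556410 * sqrt(2) /80937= -2560.78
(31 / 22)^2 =961 / 484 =1.99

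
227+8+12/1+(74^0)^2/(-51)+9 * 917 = 433499/51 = 8499.98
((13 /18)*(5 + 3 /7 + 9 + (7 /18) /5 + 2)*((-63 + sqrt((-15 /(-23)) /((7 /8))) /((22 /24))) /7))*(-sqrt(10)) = -540748*sqrt(483) /2343033 + 135187*sqrt(10) /1260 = 334.21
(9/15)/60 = 1/100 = 0.01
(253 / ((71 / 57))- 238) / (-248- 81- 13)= 2477 / 24282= 0.10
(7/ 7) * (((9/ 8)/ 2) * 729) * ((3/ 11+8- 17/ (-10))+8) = 12971097/ 1760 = 7369.94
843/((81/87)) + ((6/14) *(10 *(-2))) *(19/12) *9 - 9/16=789001/1008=782.74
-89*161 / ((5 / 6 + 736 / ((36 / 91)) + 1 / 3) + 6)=-257922 / 33617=-7.67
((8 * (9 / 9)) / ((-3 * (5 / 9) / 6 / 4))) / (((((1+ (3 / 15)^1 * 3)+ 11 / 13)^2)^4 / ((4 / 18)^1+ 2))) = -81573072100000000 / 408485828788939521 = -0.20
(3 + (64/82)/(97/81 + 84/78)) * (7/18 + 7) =14553791/589170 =24.70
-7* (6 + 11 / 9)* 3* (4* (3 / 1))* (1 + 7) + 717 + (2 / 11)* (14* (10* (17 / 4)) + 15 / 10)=-13734.55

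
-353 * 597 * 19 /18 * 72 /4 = -4004079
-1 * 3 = -3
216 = 216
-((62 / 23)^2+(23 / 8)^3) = -8404471 / 270848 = -31.03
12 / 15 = 4 / 5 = 0.80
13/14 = 0.93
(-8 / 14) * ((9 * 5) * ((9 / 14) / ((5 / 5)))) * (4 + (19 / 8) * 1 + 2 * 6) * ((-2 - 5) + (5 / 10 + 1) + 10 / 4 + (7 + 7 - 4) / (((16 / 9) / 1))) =-25515 / 32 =-797.34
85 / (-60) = -1.42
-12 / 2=-6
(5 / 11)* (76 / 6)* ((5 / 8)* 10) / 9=2375 / 594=4.00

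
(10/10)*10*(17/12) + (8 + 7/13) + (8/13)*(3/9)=1787/78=22.91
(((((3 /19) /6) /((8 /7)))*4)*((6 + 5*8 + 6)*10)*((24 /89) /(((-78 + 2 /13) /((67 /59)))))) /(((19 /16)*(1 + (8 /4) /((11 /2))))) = -5072704 /43599053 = -0.12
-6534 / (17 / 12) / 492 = -6534 / 697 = -9.37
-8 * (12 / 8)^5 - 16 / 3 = -66.08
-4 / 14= -2 / 7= -0.29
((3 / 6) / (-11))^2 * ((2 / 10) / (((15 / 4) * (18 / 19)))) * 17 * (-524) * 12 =-338504 / 27225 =-12.43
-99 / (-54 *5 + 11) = 0.38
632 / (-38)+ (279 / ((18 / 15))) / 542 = -333709 / 20596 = -16.20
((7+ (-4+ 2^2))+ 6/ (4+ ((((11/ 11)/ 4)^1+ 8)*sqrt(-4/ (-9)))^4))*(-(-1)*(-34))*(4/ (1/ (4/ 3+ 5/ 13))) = -55224616/ 33735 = -1637.01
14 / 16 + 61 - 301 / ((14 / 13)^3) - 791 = -47536 / 49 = -970.12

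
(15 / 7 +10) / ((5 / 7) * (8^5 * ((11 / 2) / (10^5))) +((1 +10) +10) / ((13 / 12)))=0.59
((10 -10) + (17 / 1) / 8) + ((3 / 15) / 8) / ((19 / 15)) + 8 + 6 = 16.14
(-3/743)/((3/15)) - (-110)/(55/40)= 79.98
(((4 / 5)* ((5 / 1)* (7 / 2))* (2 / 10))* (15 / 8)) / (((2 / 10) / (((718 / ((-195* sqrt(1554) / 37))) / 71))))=-359* sqrt(1554) / 11076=-1.28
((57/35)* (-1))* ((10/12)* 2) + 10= 7.29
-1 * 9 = -9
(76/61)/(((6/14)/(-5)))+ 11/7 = -16607/1281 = -12.96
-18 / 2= -9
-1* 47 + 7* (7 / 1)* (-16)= -831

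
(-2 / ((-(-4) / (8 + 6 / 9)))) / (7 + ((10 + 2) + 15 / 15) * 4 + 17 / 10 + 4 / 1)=-0.07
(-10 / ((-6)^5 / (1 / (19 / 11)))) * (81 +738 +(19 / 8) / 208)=74955925 / 122923008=0.61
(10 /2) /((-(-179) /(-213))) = -1065 /179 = -5.95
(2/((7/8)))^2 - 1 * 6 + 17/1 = 795/49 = 16.22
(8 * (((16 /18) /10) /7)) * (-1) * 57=-608 /105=-5.79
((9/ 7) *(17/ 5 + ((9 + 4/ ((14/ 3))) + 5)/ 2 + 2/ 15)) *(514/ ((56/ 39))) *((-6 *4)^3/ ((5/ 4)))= -478440608256/ 8575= -55794823.12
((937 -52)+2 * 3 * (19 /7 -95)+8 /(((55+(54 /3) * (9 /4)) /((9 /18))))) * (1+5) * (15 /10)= 3986865 /1337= 2981.95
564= 564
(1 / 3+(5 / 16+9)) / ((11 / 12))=463 / 44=10.52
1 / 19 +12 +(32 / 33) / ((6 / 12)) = 8773 / 627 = 13.99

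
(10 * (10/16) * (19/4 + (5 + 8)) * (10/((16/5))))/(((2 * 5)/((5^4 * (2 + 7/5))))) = 18859375/256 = 73669.43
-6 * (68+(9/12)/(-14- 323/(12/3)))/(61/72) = -481.52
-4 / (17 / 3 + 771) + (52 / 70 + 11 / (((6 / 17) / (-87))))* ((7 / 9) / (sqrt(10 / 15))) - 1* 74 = -63251* sqrt(6) / 60 - 86216 / 1165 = -2656.22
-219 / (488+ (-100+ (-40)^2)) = -219 / 1988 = -0.11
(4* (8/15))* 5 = 32/3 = 10.67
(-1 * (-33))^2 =1089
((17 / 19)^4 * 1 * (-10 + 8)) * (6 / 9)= -334084 / 390963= -0.85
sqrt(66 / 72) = sqrt(33) / 6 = 0.96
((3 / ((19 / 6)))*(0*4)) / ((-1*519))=0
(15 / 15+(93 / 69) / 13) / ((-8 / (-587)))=80.98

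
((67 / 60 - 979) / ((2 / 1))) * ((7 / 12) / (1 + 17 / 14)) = -128.81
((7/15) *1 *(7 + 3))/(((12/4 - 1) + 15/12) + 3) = 56/75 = 0.75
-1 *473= -473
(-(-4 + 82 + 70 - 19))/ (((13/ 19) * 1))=-2451/ 13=-188.54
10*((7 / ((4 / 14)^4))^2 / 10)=282475249 / 256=1103418.94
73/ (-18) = -73/ 18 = -4.06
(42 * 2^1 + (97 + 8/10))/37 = 909/185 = 4.91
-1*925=-925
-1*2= -2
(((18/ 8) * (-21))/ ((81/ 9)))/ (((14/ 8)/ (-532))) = 1596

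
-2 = -2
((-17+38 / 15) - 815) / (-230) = 6221 / 1725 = 3.61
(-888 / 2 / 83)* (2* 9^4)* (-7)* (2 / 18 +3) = 1528686.65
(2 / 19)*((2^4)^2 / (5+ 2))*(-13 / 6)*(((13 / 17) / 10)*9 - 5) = 1219712 / 33915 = 35.96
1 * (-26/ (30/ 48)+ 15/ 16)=-3253/ 80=-40.66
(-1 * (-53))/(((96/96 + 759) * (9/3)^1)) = 53/2280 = 0.02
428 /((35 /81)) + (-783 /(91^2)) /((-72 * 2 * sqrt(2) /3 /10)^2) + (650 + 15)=8773949957 /5299840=1655.51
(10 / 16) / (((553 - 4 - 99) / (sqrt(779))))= sqrt(779) / 720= 0.04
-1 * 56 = -56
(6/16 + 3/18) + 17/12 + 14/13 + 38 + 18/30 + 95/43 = 2941093/67080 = 43.84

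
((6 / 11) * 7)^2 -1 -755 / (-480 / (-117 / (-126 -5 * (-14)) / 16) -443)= 267489436 / 19437077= 13.76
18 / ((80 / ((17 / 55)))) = 153 / 2200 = 0.07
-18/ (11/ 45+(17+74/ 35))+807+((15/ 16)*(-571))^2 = 224301450273/ 780544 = 287365.54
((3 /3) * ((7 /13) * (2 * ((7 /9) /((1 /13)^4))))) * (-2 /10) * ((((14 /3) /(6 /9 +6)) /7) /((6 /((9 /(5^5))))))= -107653 /468750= -0.23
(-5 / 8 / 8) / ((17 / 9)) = -45 / 1088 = -0.04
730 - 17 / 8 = 5823 / 8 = 727.88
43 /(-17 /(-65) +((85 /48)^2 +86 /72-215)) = -6439680 /31510727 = -0.20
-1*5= -5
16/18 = 8/9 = 0.89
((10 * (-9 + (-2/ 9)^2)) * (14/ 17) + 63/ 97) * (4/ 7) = -5576428/ 133569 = -41.75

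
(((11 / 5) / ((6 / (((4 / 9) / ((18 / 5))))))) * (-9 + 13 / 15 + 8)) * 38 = -836 / 3645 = -0.23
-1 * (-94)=94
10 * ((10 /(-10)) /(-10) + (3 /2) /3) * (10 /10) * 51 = 306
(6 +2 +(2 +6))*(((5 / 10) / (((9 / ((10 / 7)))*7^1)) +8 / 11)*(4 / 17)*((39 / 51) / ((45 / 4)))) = 11924224 / 63087255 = 0.19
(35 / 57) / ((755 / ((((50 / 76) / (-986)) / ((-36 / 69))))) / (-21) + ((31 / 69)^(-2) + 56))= -27076175 / 1236952514499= -0.00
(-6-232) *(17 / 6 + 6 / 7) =-2635 / 3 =-878.33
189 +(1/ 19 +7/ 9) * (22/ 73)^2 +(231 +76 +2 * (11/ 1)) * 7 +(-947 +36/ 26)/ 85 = 2498171295493/ 1006941195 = 2480.95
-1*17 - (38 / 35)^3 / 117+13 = -20120372 / 5016375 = -4.01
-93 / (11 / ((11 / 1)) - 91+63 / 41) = 41 / 39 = 1.05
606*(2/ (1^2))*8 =9696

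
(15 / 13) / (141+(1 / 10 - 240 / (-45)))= 450 / 57109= 0.01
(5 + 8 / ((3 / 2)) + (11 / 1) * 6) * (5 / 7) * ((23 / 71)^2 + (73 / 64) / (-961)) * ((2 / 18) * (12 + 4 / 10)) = 2455461889 / 315042336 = 7.79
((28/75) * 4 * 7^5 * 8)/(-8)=-1882384/75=-25098.45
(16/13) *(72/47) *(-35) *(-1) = 40320/611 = 65.99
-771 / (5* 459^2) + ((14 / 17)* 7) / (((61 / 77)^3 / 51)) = 47129527862653 / 79700973435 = 591.33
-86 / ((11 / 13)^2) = -14534 / 121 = -120.12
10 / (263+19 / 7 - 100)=7 / 116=0.06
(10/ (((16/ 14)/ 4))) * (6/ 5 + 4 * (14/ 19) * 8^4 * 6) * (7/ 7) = 2535250.42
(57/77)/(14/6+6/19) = 3249/11627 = 0.28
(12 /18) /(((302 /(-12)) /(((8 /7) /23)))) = -32 /24311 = -0.00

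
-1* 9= -9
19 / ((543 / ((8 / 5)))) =152 / 2715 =0.06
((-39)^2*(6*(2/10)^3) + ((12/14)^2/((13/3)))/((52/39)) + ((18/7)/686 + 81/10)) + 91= 1344023251/7803250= 172.24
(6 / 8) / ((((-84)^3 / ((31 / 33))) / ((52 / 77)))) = -403 / 502020288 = -0.00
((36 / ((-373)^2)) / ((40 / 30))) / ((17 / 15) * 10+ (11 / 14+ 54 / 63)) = 1134 / 75825305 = 0.00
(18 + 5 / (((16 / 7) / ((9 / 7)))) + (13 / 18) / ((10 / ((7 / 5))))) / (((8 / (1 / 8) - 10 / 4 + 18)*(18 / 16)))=75289 / 321975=0.23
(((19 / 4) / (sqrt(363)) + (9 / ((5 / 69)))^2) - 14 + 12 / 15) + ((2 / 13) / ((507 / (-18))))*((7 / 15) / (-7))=19*sqrt(3) / 132 + 846528287 / 54925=15412.69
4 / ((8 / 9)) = 9 / 2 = 4.50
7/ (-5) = -7/ 5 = -1.40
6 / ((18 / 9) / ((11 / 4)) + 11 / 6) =396 / 169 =2.34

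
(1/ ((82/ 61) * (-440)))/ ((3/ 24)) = -61/ 4510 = -0.01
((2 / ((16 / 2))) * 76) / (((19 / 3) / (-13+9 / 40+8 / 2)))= -1053 / 40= -26.32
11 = 11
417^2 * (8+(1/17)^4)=116187239241/83521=1391114.08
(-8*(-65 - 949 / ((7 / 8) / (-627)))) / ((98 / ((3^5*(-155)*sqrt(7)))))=717100771140*sqrt(7) / 343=5531400307.32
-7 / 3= -2.33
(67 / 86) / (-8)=-67 / 688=-0.10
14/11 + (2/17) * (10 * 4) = 1118/187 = 5.98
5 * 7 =35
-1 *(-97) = 97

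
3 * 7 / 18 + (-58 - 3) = -359 / 6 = -59.83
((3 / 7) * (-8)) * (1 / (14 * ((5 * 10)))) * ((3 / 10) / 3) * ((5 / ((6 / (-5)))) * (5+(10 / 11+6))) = 131 / 5390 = 0.02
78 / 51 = 26 / 17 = 1.53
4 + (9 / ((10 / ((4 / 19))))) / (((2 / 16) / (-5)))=-68 / 19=-3.58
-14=-14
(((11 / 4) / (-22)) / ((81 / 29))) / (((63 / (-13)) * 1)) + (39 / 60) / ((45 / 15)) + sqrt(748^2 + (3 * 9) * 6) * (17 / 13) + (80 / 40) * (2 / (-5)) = -23437 / 40824 + 17 * sqrt(559666) / 13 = 977.72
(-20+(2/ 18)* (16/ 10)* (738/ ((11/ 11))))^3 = 171879616/ 125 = 1375036.93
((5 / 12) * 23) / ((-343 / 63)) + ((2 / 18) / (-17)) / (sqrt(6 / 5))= -1.77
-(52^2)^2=-7311616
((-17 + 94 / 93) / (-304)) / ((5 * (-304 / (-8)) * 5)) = 1487 / 26858400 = 0.00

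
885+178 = 1063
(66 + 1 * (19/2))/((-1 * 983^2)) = -151/1932578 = -0.00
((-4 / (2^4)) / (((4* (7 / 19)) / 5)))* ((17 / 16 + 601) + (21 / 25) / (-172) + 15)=-201654429 / 385280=-523.40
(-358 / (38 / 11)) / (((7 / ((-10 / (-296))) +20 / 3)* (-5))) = 5907 / 60952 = 0.10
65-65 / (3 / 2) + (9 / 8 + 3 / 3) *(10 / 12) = 375 / 16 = 23.44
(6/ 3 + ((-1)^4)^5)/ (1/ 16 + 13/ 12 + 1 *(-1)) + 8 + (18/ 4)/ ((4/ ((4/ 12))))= 1621/ 56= 28.95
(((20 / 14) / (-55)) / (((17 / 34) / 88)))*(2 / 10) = -32 / 35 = -0.91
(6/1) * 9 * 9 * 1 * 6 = 2916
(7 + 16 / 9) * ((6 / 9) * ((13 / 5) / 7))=2054 / 945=2.17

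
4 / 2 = 2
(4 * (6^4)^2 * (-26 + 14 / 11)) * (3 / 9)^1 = -609140736 / 11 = -55376430.55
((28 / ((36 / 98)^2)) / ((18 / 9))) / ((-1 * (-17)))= 16807 / 2754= 6.10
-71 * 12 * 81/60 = -1150.20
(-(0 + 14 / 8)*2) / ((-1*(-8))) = -7 / 16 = -0.44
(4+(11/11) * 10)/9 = 14/9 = 1.56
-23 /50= -0.46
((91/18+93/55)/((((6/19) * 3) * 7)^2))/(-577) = -0.00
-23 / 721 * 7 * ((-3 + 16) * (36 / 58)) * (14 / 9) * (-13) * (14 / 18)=761852 / 26883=28.34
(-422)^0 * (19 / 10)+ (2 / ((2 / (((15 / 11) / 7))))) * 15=3713 / 770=4.82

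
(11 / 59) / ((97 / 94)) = 1034 / 5723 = 0.18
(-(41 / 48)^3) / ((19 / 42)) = -482447 / 350208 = -1.38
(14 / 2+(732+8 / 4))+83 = 824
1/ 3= 0.33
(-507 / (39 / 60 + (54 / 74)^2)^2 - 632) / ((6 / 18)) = -3127759716984 / 1048270129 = -2983.73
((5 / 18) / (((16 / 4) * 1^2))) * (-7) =-35 / 72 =-0.49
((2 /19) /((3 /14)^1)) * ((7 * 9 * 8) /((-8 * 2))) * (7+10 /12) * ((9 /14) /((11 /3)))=-8883 /418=-21.25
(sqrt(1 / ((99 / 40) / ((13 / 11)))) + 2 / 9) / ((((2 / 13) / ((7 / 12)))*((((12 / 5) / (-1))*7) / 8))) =-65*sqrt(130) / 594-65 / 162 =-1.65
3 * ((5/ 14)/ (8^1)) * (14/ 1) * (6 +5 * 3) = 315/ 8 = 39.38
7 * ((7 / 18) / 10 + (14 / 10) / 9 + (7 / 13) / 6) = 931 / 468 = 1.99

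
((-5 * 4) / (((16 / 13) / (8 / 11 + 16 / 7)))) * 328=-1236560 / 77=-16059.22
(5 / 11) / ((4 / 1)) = 5 / 44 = 0.11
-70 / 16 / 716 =-35 / 5728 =-0.01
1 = 1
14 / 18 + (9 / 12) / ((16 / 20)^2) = 1123 / 576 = 1.95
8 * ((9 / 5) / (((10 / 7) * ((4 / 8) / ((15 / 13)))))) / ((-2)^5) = -189 / 260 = -0.73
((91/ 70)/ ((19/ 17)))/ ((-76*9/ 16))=-442/ 16245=-0.03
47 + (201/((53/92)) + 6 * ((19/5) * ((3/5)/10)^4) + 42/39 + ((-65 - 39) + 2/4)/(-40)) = 8603249721601/21531250000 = 399.57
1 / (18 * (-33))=-1 / 594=-0.00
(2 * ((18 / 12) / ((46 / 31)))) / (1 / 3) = 279 / 46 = 6.07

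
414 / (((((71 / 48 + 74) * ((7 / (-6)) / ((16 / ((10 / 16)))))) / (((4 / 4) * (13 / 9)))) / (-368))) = 63975.71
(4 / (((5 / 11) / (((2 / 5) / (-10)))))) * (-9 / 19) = 396 / 2375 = 0.17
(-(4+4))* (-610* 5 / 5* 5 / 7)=24400 / 7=3485.71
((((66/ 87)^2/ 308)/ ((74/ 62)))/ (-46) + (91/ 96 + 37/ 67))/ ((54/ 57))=918437590583/ 580018888512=1.58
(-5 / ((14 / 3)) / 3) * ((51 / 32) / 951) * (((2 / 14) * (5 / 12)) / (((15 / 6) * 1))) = -85 / 5964672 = -0.00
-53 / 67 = -0.79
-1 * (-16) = 16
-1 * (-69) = 69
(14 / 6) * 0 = 0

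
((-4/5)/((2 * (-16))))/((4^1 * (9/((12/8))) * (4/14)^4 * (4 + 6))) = 0.02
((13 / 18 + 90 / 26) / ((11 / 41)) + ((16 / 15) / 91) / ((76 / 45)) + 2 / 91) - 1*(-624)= 19906345 / 31122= 639.62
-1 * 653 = -653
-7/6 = -1.17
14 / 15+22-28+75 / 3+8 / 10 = 311 / 15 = 20.73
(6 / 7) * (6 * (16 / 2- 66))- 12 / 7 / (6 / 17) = -2122 / 7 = -303.14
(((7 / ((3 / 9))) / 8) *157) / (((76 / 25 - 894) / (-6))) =35325 / 12728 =2.78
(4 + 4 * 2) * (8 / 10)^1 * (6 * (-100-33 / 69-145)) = -1626048 / 115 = -14139.55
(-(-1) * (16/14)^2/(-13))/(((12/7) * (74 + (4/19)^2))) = -2888/3648645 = -0.00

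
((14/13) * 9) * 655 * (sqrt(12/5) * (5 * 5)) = 825300 * sqrt(15)/13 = 245874.86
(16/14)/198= 4/693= 0.01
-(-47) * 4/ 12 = 15.67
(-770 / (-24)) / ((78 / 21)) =2695 / 312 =8.64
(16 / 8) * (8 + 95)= 206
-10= -10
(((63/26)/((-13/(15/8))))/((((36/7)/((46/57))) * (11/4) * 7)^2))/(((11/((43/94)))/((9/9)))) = -796145/824372642808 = -0.00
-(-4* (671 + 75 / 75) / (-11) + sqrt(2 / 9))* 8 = -21504 / 11 - 8* sqrt(2) / 3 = -1958.68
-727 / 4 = -181.75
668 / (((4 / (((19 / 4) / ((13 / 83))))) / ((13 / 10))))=263359 / 40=6583.98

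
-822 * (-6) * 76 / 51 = 124944 / 17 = 7349.65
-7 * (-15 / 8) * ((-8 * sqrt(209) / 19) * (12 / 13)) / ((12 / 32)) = -3360 * sqrt(209) / 247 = -196.66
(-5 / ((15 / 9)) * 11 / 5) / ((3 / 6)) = -66 / 5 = -13.20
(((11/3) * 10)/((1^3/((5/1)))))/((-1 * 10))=-55/3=-18.33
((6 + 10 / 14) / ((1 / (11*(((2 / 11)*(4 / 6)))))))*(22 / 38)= 2068 / 399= 5.18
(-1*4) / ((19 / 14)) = -56 / 19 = -2.95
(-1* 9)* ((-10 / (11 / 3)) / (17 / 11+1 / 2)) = 12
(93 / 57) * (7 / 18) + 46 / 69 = 445 / 342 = 1.30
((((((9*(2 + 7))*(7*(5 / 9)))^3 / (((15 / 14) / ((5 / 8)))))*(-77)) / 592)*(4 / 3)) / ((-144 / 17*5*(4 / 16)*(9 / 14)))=550009075 / 1184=464534.69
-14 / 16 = -0.88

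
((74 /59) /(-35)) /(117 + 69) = -37 /192045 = -0.00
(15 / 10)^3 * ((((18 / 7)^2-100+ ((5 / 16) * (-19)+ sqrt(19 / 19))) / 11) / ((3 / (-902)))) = 28445103 / 3136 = 9070.50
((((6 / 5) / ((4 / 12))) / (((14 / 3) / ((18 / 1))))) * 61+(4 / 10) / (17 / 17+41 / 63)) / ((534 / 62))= 15934341 / 161980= 98.37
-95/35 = -19/7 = -2.71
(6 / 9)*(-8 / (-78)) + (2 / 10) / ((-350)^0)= 157 / 585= 0.27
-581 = -581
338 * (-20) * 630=-4258800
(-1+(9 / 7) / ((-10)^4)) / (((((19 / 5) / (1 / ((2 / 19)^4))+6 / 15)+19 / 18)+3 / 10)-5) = 4320614421 / 14017780000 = 0.31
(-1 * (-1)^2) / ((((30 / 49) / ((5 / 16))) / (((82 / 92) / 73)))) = -2009 / 322368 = -0.01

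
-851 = -851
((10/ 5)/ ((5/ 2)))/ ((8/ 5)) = 1/ 2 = 0.50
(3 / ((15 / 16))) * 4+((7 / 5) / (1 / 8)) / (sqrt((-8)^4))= 519 / 40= 12.98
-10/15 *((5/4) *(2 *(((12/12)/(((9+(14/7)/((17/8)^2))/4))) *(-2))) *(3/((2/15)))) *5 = 433500/2729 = 158.85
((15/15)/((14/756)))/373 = 54/373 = 0.14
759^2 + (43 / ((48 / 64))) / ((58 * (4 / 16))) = 50119391 / 87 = 576084.95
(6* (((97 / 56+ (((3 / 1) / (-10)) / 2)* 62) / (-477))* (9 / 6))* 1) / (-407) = -2119 / 6039880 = -0.00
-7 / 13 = -0.54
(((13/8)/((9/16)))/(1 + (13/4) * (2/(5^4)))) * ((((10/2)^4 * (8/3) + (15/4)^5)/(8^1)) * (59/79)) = 3546476171875/5517268992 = 642.80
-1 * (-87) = 87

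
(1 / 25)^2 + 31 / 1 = 19376 / 625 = 31.00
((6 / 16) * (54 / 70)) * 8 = 81 / 35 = 2.31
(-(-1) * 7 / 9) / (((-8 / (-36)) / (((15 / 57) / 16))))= 35 / 608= 0.06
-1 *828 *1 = -828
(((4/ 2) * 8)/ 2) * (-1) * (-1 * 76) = 608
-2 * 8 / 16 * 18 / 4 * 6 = -27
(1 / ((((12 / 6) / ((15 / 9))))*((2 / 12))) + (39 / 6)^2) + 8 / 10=961 / 20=48.05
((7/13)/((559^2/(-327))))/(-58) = 2289/235610674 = 0.00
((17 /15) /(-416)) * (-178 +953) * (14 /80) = -3689 /9984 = -0.37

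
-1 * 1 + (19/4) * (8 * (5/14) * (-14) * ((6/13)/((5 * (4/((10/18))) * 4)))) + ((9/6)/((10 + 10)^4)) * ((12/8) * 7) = -1.61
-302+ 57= -245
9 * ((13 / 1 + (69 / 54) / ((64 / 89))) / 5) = 17023 / 640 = 26.60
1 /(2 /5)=5 /2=2.50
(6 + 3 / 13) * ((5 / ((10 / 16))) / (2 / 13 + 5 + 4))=648 / 119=5.45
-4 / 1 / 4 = -1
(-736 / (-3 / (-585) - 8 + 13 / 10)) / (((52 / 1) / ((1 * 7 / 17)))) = 5520 / 6341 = 0.87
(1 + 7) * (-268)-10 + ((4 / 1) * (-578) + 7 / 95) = -4465.93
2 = 2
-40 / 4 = -10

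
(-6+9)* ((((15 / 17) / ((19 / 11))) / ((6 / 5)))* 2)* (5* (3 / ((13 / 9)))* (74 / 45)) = 183150 / 4199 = 43.62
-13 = -13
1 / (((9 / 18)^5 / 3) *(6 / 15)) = 240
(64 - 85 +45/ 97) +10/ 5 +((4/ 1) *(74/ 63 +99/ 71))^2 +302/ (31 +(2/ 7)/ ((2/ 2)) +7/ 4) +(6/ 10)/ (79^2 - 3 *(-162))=165961175329460503/ 1725180938628525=96.20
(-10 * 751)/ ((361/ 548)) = -4115480/ 361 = -11400.22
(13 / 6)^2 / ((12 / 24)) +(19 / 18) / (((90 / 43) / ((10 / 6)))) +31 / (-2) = -5123 / 972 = -5.27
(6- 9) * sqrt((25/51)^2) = -25/17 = -1.47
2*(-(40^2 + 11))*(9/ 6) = -4833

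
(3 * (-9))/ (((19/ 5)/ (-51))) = 6885/ 19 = 362.37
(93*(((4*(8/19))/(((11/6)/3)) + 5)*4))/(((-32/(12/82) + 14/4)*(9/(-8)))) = 3216064/269819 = 11.92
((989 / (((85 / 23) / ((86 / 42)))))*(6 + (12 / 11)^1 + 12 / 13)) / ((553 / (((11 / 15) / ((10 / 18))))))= 1120926666 / 106936375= 10.48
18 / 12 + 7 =17 / 2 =8.50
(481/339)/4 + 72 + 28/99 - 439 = -16393987/44748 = -366.36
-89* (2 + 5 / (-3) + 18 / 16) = -3115 / 24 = -129.79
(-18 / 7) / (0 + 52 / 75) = -675 / 182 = -3.71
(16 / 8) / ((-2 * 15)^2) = 1 / 450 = 0.00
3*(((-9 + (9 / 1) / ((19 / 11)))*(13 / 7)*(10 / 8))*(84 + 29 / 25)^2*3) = -9545741946 / 16625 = -574179.97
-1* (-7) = 7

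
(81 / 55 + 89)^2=24760576 / 3025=8185.31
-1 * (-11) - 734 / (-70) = 752 / 35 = 21.49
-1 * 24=-24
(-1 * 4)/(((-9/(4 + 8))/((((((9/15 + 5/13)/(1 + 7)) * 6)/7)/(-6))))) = -128/1365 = -0.09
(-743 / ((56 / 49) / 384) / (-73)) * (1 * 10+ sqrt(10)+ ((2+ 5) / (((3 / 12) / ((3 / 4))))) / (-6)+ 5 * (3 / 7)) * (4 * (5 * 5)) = 24964800 * sqrt(10) / 73+ 215767200 / 73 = 4037162.05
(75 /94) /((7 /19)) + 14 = 10637 /658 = 16.17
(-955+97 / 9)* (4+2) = -16996 / 3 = -5665.33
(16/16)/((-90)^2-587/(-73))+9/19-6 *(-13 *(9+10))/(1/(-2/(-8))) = 8343833813/22491706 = 370.97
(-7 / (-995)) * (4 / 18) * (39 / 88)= 91 / 131340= 0.00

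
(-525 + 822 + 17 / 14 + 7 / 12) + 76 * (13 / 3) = 52763 / 84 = 628.13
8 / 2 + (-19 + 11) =-4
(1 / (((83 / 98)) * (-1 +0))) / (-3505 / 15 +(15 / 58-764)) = 0.00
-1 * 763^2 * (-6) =3493014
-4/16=-1/4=-0.25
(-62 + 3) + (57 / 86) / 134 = -679859 / 11524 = -59.00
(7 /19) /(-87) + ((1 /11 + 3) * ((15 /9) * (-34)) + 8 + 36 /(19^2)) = -19238005 /115159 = -167.06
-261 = -261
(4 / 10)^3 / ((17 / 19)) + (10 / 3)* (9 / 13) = 65726 / 27625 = 2.38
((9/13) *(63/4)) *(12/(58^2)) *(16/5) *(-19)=-129276/54665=-2.36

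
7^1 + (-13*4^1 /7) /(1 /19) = -939 /7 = -134.14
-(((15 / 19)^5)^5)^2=-63762150021404958690340780691485633724369108676910400390625 / 8663234049605954426644038200675212212900743262211018069459689001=-0.00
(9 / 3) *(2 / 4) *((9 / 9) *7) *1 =10.50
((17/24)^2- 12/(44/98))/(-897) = 166165/5683392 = 0.03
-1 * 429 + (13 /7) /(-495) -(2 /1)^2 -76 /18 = -168332 /385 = -437.23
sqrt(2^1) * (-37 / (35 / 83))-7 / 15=-3071 * sqrt(2) / 35-7 / 15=-124.55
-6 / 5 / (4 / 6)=-9 / 5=-1.80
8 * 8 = 64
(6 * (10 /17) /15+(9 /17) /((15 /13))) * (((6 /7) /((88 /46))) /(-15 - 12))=-1357 /117810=-0.01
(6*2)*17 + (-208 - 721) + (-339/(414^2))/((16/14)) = -725.00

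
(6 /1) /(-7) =-6 /7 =-0.86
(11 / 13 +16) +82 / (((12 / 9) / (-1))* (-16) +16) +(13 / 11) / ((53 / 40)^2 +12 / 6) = 931472837 / 48120072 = 19.36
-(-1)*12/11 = 12/11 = 1.09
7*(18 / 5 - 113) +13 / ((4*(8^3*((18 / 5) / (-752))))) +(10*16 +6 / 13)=-90854063 / 149760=-606.66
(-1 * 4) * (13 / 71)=-52 / 71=-0.73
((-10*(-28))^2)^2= 6146560000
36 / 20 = 9 / 5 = 1.80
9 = 9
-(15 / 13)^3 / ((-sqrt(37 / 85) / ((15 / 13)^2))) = 759375 * sqrt(3145) / 13737841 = 3.10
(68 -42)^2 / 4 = 169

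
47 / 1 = 47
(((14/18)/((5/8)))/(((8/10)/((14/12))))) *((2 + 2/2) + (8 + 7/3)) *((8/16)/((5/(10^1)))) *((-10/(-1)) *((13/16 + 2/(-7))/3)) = 10325/243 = 42.49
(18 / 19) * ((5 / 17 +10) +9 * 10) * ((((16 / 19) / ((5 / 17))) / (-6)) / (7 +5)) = -3.78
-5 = -5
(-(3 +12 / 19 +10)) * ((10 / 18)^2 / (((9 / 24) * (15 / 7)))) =-72520 / 13851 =-5.24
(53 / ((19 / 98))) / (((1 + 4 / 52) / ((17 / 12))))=81991 / 228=359.61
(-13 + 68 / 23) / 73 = -231 / 1679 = -0.14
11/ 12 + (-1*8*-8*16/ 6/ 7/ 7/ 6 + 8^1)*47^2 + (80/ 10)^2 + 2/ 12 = 33550231/ 1764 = 19019.41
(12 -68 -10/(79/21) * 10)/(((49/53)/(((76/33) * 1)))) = -3754096/18249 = -205.72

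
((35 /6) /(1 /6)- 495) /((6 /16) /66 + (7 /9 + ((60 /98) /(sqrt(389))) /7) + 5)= -305487703353349440 /3840814675342181 + 11876365670400 * sqrt(389) /3840814675342181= -79.48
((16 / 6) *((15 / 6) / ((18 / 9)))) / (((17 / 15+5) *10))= 5 / 92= 0.05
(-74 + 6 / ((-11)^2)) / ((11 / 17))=-152116 / 1331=-114.29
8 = 8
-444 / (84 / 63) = -333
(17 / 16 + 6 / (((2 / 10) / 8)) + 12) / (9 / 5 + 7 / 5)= 20245 / 256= 79.08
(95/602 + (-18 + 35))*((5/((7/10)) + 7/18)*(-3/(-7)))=3267407/58996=55.38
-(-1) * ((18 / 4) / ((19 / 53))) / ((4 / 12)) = 1431 / 38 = 37.66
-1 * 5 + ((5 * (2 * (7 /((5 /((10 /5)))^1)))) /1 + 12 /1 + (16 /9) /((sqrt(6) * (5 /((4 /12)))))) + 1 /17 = 8 * sqrt(6) /405 + 596 /17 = 35.11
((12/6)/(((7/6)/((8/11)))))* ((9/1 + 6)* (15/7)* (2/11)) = 43200/5929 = 7.29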